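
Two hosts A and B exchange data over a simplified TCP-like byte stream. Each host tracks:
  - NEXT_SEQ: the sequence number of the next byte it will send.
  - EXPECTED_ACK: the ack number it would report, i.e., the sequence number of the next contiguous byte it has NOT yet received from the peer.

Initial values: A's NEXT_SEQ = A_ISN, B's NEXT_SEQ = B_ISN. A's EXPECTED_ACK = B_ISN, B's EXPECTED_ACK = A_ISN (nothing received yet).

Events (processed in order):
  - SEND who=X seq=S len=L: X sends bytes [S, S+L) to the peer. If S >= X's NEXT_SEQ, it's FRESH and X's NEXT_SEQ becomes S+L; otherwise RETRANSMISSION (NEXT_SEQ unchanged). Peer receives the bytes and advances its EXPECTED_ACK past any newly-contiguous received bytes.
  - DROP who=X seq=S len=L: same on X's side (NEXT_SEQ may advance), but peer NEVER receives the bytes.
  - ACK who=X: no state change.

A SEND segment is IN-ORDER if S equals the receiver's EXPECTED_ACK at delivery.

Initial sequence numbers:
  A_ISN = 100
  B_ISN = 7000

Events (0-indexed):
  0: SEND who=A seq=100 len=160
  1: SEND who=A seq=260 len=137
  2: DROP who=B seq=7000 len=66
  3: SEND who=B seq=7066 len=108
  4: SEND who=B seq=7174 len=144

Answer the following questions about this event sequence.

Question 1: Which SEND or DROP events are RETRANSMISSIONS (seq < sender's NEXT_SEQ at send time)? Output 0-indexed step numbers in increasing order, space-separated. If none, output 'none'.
Answer: none

Derivation:
Step 0: SEND seq=100 -> fresh
Step 1: SEND seq=260 -> fresh
Step 2: DROP seq=7000 -> fresh
Step 3: SEND seq=7066 -> fresh
Step 4: SEND seq=7174 -> fresh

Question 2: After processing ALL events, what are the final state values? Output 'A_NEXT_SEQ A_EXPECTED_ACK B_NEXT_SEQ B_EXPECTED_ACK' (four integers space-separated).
Answer: 397 7000 7318 397

Derivation:
After event 0: A_seq=260 A_ack=7000 B_seq=7000 B_ack=260
After event 1: A_seq=397 A_ack=7000 B_seq=7000 B_ack=397
After event 2: A_seq=397 A_ack=7000 B_seq=7066 B_ack=397
After event 3: A_seq=397 A_ack=7000 B_seq=7174 B_ack=397
After event 4: A_seq=397 A_ack=7000 B_seq=7318 B_ack=397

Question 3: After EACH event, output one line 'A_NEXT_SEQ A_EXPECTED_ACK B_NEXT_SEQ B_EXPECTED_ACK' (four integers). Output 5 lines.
260 7000 7000 260
397 7000 7000 397
397 7000 7066 397
397 7000 7174 397
397 7000 7318 397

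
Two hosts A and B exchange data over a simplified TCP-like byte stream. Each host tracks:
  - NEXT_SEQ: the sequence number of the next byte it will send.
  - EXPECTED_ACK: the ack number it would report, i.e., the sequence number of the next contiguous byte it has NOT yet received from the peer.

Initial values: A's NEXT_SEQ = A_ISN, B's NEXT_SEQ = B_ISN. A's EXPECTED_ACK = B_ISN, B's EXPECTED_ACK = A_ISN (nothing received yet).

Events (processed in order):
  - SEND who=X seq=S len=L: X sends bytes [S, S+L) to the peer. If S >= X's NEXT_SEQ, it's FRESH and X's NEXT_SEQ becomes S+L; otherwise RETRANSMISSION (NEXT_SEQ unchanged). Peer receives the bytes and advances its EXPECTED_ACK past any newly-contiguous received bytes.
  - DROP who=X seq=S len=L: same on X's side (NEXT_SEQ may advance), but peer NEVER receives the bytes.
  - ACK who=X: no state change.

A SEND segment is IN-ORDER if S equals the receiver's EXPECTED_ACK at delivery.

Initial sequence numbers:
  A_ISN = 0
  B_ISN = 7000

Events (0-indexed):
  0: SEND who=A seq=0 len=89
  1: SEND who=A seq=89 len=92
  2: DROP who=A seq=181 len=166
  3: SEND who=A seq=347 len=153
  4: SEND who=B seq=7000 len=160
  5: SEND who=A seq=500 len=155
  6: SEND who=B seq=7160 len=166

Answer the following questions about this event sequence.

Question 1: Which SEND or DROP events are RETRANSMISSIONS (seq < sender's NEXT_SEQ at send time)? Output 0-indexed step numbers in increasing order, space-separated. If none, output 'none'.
Answer: none

Derivation:
Step 0: SEND seq=0 -> fresh
Step 1: SEND seq=89 -> fresh
Step 2: DROP seq=181 -> fresh
Step 3: SEND seq=347 -> fresh
Step 4: SEND seq=7000 -> fresh
Step 5: SEND seq=500 -> fresh
Step 6: SEND seq=7160 -> fresh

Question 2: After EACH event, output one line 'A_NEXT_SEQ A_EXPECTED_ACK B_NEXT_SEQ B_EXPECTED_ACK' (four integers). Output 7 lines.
89 7000 7000 89
181 7000 7000 181
347 7000 7000 181
500 7000 7000 181
500 7160 7160 181
655 7160 7160 181
655 7326 7326 181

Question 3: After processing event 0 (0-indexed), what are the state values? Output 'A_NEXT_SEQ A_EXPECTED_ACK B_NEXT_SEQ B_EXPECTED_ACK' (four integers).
After event 0: A_seq=89 A_ack=7000 B_seq=7000 B_ack=89

89 7000 7000 89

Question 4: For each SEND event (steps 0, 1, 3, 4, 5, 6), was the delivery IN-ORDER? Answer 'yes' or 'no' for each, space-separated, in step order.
Answer: yes yes no yes no yes

Derivation:
Step 0: SEND seq=0 -> in-order
Step 1: SEND seq=89 -> in-order
Step 3: SEND seq=347 -> out-of-order
Step 4: SEND seq=7000 -> in-order
Step 5: SEND seq=500 -> out-of-order
Step 6: SEND seq=7160 -> in-order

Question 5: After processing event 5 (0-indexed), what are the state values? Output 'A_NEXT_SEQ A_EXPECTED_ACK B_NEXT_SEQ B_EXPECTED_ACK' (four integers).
After event 0: A_seq=89 A_ack=7000 B_seq=7000 B_ack=89
After event 1: A_seq=181 A_ack=7000 B_seq=7000 B_ack=181
After event 2: A_seq=347 A_ack=7000 B_seq=7000 B_ack=181
After event 3: A_seq=500 A_ack=7000 B_seq=7000 B_ack=181
After event 4: A_seq=500 A_ack=7160 B_seq=7160 B_ack=181
After event 5: A_seq=655 A_ack=7160 B_seq=7160 B_ack=181

655 7160 7160 181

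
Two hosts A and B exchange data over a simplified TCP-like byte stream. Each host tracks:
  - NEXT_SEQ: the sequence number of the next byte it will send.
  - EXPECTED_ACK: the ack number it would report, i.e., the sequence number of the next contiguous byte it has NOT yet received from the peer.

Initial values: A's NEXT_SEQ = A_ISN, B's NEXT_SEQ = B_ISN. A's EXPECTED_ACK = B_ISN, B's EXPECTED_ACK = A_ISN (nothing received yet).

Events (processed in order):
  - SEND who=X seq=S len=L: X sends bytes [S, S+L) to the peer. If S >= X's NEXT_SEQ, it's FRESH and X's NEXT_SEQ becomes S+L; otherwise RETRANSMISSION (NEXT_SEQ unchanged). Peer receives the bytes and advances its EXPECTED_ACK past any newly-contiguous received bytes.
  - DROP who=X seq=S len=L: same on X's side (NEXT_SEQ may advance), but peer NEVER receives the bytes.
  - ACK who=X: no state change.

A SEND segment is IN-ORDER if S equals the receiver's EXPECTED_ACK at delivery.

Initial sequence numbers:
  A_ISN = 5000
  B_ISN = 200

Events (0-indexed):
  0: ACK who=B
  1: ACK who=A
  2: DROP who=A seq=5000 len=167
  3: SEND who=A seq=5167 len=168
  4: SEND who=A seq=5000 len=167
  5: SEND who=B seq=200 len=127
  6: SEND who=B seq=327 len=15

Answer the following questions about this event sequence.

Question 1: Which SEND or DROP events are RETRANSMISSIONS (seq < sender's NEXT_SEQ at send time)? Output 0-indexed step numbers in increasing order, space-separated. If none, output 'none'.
Answer: 4

Derivation:
Step 2: DROP seq=5000 -> fresh
Step 3: SEND seq=5167 -> fresh
Step 4: SEND seq=5000 -> retransmit
Step 5: SEND seq=200 -> fresh
Step 6: SEND seq=327 -> fresh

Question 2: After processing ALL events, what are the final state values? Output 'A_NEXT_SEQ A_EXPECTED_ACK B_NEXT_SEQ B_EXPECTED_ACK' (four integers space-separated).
After event 0: A_seq=5000 A_ack=200 B_seq=200 B_ack=5000
After event 1: A_seq=5000 A_ack=200 B_seq=200 B_ack=5000
After event 2: A_seq=5167 A_ack=200 B_seq=200 B_ack=5000
After event 3: A_seq=5335 A_ack=200 B_seq=200 B_ack=5000
After event 4: A_seq=5335 A_ack=200 B_seq=200 B_ack=5335
After event 5: A_seq=5335 A_ack=327 B_seq=327 B_ack=5335
After event 6: A_seq=5335 A_ack=342 B_seq=342 B_ack=5335

Answer: 5335 342 342 5335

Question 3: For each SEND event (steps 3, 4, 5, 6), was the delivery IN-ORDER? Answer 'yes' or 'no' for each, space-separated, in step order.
Answer: no yes yes yes

Derivation:
Step 3: SEND seq=5167 -> out-of-order
Step 4: SEND seq=5000 -> in-order
Step 5: SEND seq=200 -> in-order
Step 6: SEND seq=327 -> in-order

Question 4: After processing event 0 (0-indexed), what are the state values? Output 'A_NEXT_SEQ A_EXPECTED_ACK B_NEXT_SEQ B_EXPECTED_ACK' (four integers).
After event 0: A_seq=5000 A_ack=200 B_seq=200 B_ack=5000

5000 200 200 5000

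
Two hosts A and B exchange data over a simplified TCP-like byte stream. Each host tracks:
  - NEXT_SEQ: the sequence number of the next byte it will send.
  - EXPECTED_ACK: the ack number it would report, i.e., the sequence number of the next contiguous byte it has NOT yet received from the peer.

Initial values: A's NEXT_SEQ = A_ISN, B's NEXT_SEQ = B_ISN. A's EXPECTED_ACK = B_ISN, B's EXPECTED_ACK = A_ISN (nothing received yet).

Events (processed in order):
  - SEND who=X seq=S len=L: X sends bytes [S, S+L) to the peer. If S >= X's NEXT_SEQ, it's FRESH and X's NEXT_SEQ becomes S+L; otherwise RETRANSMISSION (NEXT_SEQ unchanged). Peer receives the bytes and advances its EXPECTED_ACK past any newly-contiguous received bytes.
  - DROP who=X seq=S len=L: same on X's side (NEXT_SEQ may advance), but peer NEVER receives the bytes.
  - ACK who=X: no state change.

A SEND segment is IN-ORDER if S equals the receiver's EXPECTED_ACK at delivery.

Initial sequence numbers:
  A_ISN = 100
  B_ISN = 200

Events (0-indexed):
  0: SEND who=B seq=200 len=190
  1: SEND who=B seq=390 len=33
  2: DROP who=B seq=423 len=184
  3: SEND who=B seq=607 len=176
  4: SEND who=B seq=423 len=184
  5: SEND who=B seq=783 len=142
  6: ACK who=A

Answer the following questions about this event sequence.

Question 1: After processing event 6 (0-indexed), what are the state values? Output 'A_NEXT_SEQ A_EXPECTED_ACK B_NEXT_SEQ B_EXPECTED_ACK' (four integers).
After event 0: A_seq=100 A_ack=390 B_seq=390 B_ack=100
After event 1: A_seq=100 A_ack=423 B_seq=423 B_ack=100
After event 2: A_seq=100 A_ack=423 B_seq=607 B_ack=100
After event 3: A_seq=100 A_ack=423 B_seq=783 B_ack=100
After event 4: A_seq=100 A_ack=783 B_seq=783 B_ack=100
After event 5: A_seq=100 A_ack=925 B_seq=925 B_ack=100
After event 6: A_seq=100 A_ack=925 B_seq=925 B_ack=100

100 925 925 100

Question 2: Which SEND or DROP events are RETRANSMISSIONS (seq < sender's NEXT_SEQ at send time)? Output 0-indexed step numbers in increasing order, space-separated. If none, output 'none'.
Step 0: SEND seq=200 -> fresh
Step 1: SEND seq=390 -> fresh
Step 2: DROP seq=423 -> fresh
Step 3: SEND seq=607 -> fresh
Step 4: SEND seq=423 -> retransmit
Step 5: SEND seq=783 -> fresh

Answer: 4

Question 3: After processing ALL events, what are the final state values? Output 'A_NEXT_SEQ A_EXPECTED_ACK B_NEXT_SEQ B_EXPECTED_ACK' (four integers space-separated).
After event 0: A_seq=100 A_ack=390 B_seq=390 B_ack=100
After event 1: A_seq=100 A_ack=423 B_seq=423 B_ack=100
After event 2: A_seq=100 A_ack=423 B_seq=607 B_ack=100
After event 3: A_seq=100 A_ack=423 B_seq=783 B_ack=100
After event 4: A_seq=100 A_ack=783 B_seq=783 B_ack=100
After event 5: A_seq=100 A_ack=925 B_seq=925 B_ack=100
After event 6: A_seq=100 A_ack=925 B_seq=925 B_ack=100

Answer: 100 925 925 100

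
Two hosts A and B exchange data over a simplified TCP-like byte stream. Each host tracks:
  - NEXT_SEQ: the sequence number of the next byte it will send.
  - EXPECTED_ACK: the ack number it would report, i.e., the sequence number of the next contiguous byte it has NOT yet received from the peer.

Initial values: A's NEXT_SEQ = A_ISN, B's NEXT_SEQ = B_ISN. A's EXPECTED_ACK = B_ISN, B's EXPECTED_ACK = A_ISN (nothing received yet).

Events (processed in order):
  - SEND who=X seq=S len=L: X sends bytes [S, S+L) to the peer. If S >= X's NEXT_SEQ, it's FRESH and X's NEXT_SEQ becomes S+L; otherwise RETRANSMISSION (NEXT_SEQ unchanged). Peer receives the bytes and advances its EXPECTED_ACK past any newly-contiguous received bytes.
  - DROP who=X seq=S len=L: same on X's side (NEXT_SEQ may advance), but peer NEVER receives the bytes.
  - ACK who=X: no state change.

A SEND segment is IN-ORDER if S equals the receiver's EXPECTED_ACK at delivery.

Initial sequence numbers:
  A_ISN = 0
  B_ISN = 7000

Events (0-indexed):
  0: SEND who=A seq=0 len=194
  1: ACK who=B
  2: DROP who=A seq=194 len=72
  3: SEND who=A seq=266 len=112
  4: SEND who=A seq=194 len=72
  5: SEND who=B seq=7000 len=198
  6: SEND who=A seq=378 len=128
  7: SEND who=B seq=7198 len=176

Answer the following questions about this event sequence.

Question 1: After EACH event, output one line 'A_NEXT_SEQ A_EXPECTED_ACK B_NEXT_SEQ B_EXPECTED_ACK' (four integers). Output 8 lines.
194 7000 7000 194
194 7000 7000 194
266 7000 7000 194
378 7000 7000 194
378 7000 7000 378
378 7198 7198 378
506 7198 7198 506
506 7374 7374 506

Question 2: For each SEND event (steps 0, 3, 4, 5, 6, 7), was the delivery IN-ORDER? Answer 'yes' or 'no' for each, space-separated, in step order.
Answer: yes no yes yes yes yes

Derivation:
Step 0: SEND seq=0 -> in-order
Step 3: SEND seq=266 -> out-of-order
Step 4: SEND seq=194 -> in-order
Step 5: SEND seq=7000 -> in-order
Step 6: SEND seq=378 -> in-order
Step 7: SEND seq=7198 -> in-order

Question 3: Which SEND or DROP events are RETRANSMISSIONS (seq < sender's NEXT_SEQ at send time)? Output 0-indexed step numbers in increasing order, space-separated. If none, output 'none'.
Step 0: SEND seq=0 -> fresh
Step 2: DROP seq=194 -> fresh
Step 3: SEND seq=266 -> fresh
Step 4: SEND seq=194 -> retransmit
Step 5: SEND seq=7000 -> fresh
Step 6: SEND seq=378 -> fresh
Step 7: SEND seq=7198 -> fresh

Answer: 4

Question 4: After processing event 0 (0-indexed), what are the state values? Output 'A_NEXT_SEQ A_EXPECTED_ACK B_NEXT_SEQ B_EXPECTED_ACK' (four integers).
After event 0: A_seq=194 A_ack=7000 B_seq=7000 B_ack=194

194 7000 7000 194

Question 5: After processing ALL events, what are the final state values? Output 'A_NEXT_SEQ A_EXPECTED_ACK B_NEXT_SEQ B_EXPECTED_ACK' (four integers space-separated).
After event 0: A_seq=194 A_ack=7000 B_seq=7000 B_ack=194
After event 1: A_seq=194 A_ack=7000 B_seq=7000 B_ack=194
After event 2: A_seq=266 A_ack=7000 B_seq=7000 B_ack=194
After event 3: A_seq=378 A_ack=7000 B_seq=7000 B_ack=194
After event 4: A_seq=378 A_ack=7000 B_seq=7000 B_ack=378
After event 5: A_seq=378 A_ack=7198 B_seq=7198 B_ack=378
After event 6: A_seq=506 A_ack=7198 B_seq=7198 B_ack=506
After event 7: A_seq=506 A_ack=7374 B_seq=7374 B_ack=506

Answer: 506 7374 7374 506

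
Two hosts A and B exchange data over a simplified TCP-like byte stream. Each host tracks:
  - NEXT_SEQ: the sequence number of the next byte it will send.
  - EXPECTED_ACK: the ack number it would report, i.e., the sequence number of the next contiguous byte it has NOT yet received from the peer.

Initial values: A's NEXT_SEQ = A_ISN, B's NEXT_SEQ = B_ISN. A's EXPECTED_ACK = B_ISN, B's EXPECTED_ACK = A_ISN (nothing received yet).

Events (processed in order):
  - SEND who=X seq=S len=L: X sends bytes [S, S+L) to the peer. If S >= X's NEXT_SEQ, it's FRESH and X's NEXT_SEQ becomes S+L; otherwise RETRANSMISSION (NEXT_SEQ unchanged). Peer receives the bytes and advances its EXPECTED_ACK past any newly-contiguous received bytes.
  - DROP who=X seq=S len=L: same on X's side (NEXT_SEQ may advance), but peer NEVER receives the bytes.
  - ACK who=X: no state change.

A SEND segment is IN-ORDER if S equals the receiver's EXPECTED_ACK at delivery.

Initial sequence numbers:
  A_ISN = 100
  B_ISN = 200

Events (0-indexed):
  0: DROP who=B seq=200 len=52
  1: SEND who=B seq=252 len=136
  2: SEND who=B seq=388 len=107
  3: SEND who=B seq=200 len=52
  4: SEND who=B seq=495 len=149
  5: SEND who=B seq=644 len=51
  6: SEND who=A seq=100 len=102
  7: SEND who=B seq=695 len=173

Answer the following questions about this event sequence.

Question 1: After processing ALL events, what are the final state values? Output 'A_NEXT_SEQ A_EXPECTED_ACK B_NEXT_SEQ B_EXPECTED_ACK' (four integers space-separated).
Answer: 202 868 868 202

Derivation:
After event 0: A_seq=100 A_ack=200 B_seq=252 B_ack=100
After event 1: A_seq=100 A_ack=200 B_seq=388 B_ack=100
After event 2: A_seq=100 A_ack=200 B_seq=495 B_ack=100
After event 3: A_seq=100 A_ack=495 B_seq=495 B_ack=100
After event 4: A_seq=100 A_ack=644 B_seq=644 B_ack=100
After event 5: A_seq=100 A_ack=695 B_seq=695 B_ack=100
After event 6: A_seq=202 A_ack=695 B_seq=695 B_ack=202
After event 7: A_seq=202 A_ack=868 B_seq=868 B_ack=202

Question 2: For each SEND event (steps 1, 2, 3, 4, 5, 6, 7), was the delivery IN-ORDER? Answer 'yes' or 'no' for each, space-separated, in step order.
Step 1: SEND seq=252 -> out-of-order
Step 2: SEND seq=388 -> out-of-order
Step 3: SEND seq=200 -> in-order
Step 4: SEND seq=495 -> in-order
Step 5: SEND seq=644 -> in-order
Step 6: SEND seq=100 -> in-order
Step 7: SEND seq=695 -> in-order

Answer: no no yes yes yes yes yes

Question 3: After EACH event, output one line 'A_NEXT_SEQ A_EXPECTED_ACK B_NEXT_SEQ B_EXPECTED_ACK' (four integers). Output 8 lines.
100 200 252 100
100 200 388 100
100 200 495 100
100 495 495 100
100 644 644 100
100 695 695 100
202 695 695 202
202 868 868 202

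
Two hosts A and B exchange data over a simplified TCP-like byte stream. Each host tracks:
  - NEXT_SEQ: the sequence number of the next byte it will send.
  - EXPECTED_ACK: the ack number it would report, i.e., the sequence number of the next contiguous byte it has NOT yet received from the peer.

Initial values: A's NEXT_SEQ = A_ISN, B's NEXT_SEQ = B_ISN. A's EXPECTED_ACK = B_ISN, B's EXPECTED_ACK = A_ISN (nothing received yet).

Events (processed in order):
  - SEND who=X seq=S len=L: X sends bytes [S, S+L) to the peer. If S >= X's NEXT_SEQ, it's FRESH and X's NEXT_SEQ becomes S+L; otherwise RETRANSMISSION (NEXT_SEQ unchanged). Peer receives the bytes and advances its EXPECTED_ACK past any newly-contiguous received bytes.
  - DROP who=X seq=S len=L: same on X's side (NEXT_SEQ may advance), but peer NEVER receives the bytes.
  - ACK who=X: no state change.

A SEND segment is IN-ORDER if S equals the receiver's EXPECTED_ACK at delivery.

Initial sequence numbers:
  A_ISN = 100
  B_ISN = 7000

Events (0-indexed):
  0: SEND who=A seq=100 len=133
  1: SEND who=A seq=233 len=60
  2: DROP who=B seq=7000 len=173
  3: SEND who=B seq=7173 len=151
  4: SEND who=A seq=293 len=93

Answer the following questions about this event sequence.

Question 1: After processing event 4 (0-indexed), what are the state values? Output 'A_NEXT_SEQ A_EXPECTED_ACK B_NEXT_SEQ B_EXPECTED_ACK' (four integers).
After event 0: A_seq=233 A_ack=7000 B_seq=7000 B_ack=233
After event 1: A_seq=293 A_ack=7000 B_seq=7000 B_ack=293
After event 2: A_seq=293 A_ack=7000 B_seq=7173 B_ack=293
After event 3: A_seq=293 A_ack=7000 B_seq=7324 B_ack=293
After event 4: A_seq=386 A_ack=7000 B_seq=7324 B_ack=386

386 7000 7324 386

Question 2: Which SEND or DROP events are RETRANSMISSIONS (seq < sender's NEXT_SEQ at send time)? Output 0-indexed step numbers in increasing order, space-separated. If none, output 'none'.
Step 0: SEND seq=100 -> fresh
Step 1: SEND seq=233 -> fresh
Step 2: DROP seq=7000 -> fresh
Step 3: SEND seq=7173 -> fresh
Step 4: SEND seq=293 -> fresh

Answer: none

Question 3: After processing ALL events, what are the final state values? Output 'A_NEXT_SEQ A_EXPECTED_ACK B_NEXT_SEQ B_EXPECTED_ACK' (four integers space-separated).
After event 0: A_seq=233 A_ack=7000 B_seq=7000 B_ack=233
After event 1: A_seq=293 A_ack=7000 B_seq=7000 B_ack=293
After event 2: A_seq=293 A_ack=7000 B_seq=7173 B_ack=293
After event 3: A_seq=293 A_ack=7000 B_seq=7324 B_ack=293
After event 4: A_seq=386 A_ack=7000 B_seq=7324 B_ack=386

Answer: 386 7000 7324 386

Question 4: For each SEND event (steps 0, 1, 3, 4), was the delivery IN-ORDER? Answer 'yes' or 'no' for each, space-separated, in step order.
Answer: yes yes no yes

Derivation:
Step 0: SEND seq=100 -> in-order
Step 1: SEND seq=233 -> in-order
Step 3: SEND seq=7173 -> out-of-order
Step 4: SEND seq=293 -> in-order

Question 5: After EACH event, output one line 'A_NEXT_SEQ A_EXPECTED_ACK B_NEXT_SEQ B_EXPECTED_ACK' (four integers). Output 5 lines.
233 7000 7000 233
293 7000 7000 293
293 7000 7173 293
293 7000 7324 293
386 7000 7324 386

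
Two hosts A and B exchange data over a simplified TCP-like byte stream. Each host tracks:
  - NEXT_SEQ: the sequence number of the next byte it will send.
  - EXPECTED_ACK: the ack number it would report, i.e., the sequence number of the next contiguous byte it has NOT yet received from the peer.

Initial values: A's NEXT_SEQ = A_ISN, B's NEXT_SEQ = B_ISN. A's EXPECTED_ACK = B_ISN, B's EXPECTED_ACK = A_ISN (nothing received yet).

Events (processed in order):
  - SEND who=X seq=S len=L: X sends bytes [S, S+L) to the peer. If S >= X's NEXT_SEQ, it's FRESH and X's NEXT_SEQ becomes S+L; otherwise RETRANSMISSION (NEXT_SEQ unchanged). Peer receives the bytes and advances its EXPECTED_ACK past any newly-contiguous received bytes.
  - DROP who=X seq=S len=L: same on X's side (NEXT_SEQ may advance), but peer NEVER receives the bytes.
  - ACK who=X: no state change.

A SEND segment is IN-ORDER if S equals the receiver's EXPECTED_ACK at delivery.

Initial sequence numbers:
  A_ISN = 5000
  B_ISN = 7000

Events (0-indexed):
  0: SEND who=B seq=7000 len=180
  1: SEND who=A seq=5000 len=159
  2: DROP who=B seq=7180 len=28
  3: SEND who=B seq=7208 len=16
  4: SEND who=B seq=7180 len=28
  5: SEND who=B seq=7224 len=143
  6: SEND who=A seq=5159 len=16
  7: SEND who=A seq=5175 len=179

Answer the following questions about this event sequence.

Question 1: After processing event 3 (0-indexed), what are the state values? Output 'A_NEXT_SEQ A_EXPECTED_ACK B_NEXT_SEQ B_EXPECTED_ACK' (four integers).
After event 0: A_seq=5000 A_ack=7180 B_seq=7180 B_ack=5000
After event 1: A_seq=5159 A_ack=7180 B_seq=7180 B_ack=5159
After event 2: A_seq=5159 A_ack=7180 B_seq=7208 B_ack=5159
After event 3: A_seq=5159 A_ack=7180 B_seq=7224 B_ack=5159

5159 7180 7224 5159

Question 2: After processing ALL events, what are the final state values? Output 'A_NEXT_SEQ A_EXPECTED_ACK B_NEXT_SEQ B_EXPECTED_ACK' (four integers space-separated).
Answer: 5354 7367 7367 5354

Derivation:
After event 0: A_seq=5000 A_ack=7180 B_seq=7180 B_ack=5000
After event 1: A_seq=5159 A_ack=7180 B_seq=7180 B_ack=5159
After event 2: A_seq=5159 A_ack=7180 B_seq=7208 B_ack=5159
After event 3: A_seq=5159 A_ack=7180 B_seq=7224 B_ack=5159
After event 4: A_seq=5159 A_ack=7224 B_seq=7224 B_ack=5159
After event 5: A_seq=5159 A_ack=7367 B_seq=7367 B_ack=5159
After event 6: A_seq=5175 A_ack=7367 B_seq=7367 B_ack=5175
After event 7: A_seq=5354 A_ack=7367 B_seq=7367 B_ack=5354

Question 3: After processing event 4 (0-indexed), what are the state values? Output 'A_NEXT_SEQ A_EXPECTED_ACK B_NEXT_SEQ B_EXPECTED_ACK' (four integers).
After event 0: A_seq=5000 A_ack=7180 B_seq=7180 B_ack=5000
After event 1: A_seq=5159 A_ack=7180 B_seq=7180 B_ack=5159
After event 2: A_seq=5159 A_ack=7180 B_seq=7208 B_ack=5159
After event 3: A_seq=5159 A_ack=7180 B_seq=7224 B_ack=5159
After event 4: A_seq=5159 A_ack=7224 B_seq=7224 B_ack=5159

5159 7224 7224 5159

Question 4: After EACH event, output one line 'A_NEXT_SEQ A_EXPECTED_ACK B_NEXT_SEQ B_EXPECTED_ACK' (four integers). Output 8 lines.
5000 7180 7180 5000
5159 7180 7180 5159
5159 7180 7208 5159
5159 7180 7224 5159
5159 7224 7224 5159
5159 7367 7367 5159
5175 7367 7367 5175
5354 7367 7367 5354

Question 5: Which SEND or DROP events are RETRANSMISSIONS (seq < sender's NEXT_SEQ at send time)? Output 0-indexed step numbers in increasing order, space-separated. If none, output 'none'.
Step 0: SEND seq=7000 -> fresh
Step 1: SEND seq=5000 -> fresh
Step 2: DROP seq=7180 -> fresh
Step 3: SEND seq=7208 -> fresh
Step 4: SEND seq=7180 -> retransmit
Step 5: SEND seq=7224 -> fresh
Step 6: SEND seq=5159 -> fresh
Step 7: SEND seq=5175 -> fresh

Answer: 4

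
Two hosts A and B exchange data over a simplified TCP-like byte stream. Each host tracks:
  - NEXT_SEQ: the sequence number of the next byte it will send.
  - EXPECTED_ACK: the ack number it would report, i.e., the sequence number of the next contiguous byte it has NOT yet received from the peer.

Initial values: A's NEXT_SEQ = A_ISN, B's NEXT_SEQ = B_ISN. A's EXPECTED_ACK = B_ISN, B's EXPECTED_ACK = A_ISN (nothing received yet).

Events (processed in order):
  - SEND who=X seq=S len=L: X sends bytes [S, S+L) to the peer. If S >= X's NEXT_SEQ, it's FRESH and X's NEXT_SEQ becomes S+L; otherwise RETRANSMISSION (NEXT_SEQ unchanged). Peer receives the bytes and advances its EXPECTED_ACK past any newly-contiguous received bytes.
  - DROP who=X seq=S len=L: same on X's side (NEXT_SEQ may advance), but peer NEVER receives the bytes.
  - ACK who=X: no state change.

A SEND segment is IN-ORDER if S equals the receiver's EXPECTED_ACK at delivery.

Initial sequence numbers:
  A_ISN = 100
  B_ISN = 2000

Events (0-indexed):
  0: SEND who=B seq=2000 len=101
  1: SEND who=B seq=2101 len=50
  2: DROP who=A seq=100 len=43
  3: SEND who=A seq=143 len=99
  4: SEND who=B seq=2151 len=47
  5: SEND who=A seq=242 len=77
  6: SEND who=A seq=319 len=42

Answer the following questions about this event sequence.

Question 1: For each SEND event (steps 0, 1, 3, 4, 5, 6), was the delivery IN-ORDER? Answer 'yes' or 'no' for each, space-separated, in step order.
Answer: yes yes no yes no no

Derivation:
Step 0: SEND seq=2000 -> in-order
Step 1: SEND seq=2101 -> in-order
Step 3: SEND seq=143 -> out-of-order
Step 4: SEND seq=2151 -> in-order
Step 5: SEND seq=242 -> out-of-order
Step 6: SEND seq=319 -> out-of-order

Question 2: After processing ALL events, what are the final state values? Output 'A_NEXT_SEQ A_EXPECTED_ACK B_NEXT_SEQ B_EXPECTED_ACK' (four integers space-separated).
Answer: 361 2198 2198 100

Derivation:
After event 0: A_seq=100 A_ack=2101 B_seq=2101 B_ack=100
After event 1: A_seq=100 A_ack=2151 B_seq=2151 B_ack=100
After event 2: A_seq=143 A_ack=2151 B_seq=2151 B_ack=100
After event 3: A_seq=242 A_ack=2151 B_seq=2151 B_ack=100
After event 4: A_seq=242 A_ack=2198 B_seq=2198 B_ack=100
After event 5: A_seq=319 A_ack=2198 B_seq=2198 B_ack=100
After event 6: A_seq=361 A_ack=2198 B_seq=2198 B_ack=100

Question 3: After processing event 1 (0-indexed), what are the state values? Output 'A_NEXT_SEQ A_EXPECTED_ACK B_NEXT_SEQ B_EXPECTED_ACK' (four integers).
After event 0: A_seq=100 A_ack=2101 B_seq=2101 B_ack=100
After event 1: A_seq=100 A_ack=2151 B_seq=2151 B_ack=100

100 2151 2151 100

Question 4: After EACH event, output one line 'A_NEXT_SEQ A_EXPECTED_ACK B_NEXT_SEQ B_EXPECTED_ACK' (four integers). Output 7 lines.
100 2101 2101 100
100 2151 2151 100
143 2151 2151 100
242 2151 2151 100
242 2198 2198 100
319 2198 2198 100
361 2198 2198 100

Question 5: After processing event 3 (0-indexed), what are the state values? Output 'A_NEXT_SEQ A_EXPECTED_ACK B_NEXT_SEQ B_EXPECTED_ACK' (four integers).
After event 0: A_seq=100 A_ack=2101 B_seq=2101 B_ack=100
After event 1: A_seq=100 A_ack=2151 B_seq=2151 B_ack=100
After event 2: A_seq=143 A_ack=2151 B_seq=2151 B_ack=100
After event 3: A_seq=242 A_ack=2151 B_seq=2151 B_ack=100

242 2151 2151 100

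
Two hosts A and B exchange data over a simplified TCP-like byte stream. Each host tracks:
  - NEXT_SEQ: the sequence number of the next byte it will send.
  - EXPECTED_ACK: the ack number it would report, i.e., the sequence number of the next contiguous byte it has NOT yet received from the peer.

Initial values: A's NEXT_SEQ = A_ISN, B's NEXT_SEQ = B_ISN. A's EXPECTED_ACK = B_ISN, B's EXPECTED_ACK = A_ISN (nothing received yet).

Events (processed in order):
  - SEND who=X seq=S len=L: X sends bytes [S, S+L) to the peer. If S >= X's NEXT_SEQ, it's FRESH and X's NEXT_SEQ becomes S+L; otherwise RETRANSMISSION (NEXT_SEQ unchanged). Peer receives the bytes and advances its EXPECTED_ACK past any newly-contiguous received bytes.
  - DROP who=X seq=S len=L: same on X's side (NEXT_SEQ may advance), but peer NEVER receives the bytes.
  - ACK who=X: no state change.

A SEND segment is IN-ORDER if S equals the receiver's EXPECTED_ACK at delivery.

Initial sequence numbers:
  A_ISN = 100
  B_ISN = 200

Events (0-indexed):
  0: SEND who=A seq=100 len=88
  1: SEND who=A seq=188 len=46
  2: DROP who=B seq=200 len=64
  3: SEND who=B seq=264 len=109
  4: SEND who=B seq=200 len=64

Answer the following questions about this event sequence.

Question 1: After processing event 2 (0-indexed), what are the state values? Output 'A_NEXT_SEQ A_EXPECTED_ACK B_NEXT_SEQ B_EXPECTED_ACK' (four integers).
After event 0: A_seq=188 A_ack=200 B_seq=200 B_ack=188
After event 1: A_seq=234 A_ack=200 B_seq=200 B_ack=234
After event 2: A_seq=234 A_ack=200 B_seq=264 B_ack=234

234 200 264 234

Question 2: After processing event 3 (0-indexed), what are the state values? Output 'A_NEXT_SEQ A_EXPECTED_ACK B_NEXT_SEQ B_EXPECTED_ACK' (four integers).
After event 0: A_seq=188 A_ack=200 B_seq=200 B_ack=188
After event 1: A_seq=234 A_ack=200 B_seq=200 B_ack=234
After event 2: A_seq=234 A_ack=200 B_seq=264 B_ack=234
After event 3: A_seq=234 A_ack=200 B_seq=373 B_ack=234

234 200 373 234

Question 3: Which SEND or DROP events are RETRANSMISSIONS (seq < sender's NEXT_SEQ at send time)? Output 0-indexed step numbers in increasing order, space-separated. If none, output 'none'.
Answer: 4

Derivation:
Step 0: SEND seq=100 -> fresh
Step 1: SEND seq=188 -> fresh
Step 2: DROP seq=200 -> fresh
Step 3: SEND seq=264 -> fresh
Step 4: SEND seq=200 -> retransmit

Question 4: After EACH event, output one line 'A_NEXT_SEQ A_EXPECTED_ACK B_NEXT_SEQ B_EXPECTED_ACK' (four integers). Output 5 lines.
188 200 200 188
234 200 200 234
234 200 264 234
234 200 373 234
234 373 373 234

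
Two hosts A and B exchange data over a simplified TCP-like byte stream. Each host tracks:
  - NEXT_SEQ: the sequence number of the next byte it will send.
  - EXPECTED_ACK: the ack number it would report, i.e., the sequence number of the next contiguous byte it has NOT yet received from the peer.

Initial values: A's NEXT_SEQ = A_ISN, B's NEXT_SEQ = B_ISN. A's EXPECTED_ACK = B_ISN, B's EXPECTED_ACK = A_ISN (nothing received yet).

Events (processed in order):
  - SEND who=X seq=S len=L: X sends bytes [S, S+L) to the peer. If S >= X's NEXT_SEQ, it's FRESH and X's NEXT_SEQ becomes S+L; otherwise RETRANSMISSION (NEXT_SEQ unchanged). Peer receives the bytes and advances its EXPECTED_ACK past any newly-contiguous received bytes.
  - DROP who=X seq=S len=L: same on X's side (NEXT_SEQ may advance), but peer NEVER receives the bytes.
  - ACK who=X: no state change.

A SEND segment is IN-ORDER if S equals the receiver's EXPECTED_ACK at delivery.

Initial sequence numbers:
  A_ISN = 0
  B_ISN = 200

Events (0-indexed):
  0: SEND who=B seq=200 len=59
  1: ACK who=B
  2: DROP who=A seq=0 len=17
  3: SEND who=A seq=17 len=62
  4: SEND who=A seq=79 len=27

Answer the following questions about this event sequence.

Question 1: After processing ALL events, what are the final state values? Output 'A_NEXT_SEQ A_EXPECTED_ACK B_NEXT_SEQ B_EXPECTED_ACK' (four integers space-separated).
After event 0: A_seq=0 A_ack=259 B_seq=259 B_ack=0
After event 1: A_seq=0 A_ack=259 B_seq=259 B_ack=0
After event 2: A_seq=17 A_ack=259 B_seq=259 B_ack=0
After event 3: A_seq=79 A_ack=259 B_seq=259 B_ack=0
After event 4: A_seq=106 A_ack=259 B_seq=259 B_ack=0

Answer: 106 259 259 0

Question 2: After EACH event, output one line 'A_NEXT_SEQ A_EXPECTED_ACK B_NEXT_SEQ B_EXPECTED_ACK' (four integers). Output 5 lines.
0 259 259 0
0 259 259 0
17 259 259 0
79 259 259 0
106 259 259 0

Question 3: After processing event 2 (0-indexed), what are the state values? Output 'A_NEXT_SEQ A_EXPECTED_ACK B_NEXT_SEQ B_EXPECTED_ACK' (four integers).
After event 0: A_seq=0 A_ack=259 B_seq=259 B_ack=0
After event 1: A_seq=0 A_ack=259 B_seq=259 B_ack=0
After event 2: A_seq=17 A_ack=259 B_seq=259 B_ack=0

17 259 259 0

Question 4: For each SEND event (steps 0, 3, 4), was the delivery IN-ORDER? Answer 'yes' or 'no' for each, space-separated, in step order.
Step 0: SEND seq=200 -> in-order
Step 3: SEND seq=17 -> out-of-order
Step 4: SEND seq=79 -> out-of-order

Answer: yes no no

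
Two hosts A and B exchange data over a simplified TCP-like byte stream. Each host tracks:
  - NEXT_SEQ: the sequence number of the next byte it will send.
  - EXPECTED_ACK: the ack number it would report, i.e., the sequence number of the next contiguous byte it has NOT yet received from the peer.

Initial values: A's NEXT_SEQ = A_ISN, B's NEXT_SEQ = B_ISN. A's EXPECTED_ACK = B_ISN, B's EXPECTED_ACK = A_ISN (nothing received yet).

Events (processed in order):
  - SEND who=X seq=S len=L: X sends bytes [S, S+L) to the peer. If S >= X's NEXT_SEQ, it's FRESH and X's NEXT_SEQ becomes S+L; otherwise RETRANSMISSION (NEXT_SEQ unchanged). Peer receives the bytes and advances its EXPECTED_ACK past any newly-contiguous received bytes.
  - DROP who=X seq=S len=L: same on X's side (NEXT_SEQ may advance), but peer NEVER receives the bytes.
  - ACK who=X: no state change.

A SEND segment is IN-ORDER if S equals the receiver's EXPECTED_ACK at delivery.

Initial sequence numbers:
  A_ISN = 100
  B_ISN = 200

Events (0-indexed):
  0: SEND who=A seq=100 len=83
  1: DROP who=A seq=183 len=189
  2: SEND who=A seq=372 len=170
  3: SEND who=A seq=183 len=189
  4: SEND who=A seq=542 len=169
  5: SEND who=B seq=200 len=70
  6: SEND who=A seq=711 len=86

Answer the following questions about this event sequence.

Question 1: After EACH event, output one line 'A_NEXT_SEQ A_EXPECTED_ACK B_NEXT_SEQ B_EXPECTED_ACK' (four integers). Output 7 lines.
183 200 200 183
372 200 200 183
542 200 200 183
542 200 200 542
711 200 200 711
711 270 270 711
797 270 270 797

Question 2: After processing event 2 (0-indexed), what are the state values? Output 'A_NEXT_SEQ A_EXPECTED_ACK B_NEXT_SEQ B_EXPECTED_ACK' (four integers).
After event 0: A_seq=183 A_ack=200 B_seq=200 B_ack=183
After event 1: A_seq=372 A_ack=200 B_seq=200 B_ack=183
After event 2: A_seq=542 A_ack=200 B_seq=200 B_ack=183

542 200 200 183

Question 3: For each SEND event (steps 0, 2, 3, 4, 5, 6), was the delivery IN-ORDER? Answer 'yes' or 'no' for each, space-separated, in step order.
Step 0: SEND seq=100 -> in-order
Step 2: SEND seq=372 -> out-of-order
Step 3: SEND seq=183 -> in-order
Step 4: SEND seq=542 -> in-order
Step 5: SEND seq=200 -> in-order
Step 6: SEND seq=711 -> in-order

Answer: yes no yes yes yes yes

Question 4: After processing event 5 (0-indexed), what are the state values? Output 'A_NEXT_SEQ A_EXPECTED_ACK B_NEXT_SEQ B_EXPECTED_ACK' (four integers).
After event 0: A_seq=183 A_ack=200 B_seq=200 B_ack=183
After event 1: A_seq=372 A_ack=200 B_seq=200 B_ack=183
After event 2: A_seq=542 A_ack=200 B_seq=200 B_ack=183
After event 3: A_seq=542 A_ack=200 B_seq=200 B_ack=542
After event 4: A_seq=711 A_ack=200 B_seq=200 B_ack=711
After event 5: A_seq=711 A_ack=270 B_seq=270 B_ack=711

711 270 270 711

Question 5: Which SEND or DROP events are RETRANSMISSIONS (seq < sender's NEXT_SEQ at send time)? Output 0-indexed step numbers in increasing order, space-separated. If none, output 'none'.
Step 0: SEND seq=100 -> fresh
Step 1: DROP seq=183 -> fresh
Step 2: SEND seq=372 -> fresh
Step 3: SEND seq=183 -> retransmit
Step 4: SEND seq=542 -> fresh
Step 5: SEND seq=200 -> fresh
Step 6: SEND seq=711 -> fresh

Answer: 3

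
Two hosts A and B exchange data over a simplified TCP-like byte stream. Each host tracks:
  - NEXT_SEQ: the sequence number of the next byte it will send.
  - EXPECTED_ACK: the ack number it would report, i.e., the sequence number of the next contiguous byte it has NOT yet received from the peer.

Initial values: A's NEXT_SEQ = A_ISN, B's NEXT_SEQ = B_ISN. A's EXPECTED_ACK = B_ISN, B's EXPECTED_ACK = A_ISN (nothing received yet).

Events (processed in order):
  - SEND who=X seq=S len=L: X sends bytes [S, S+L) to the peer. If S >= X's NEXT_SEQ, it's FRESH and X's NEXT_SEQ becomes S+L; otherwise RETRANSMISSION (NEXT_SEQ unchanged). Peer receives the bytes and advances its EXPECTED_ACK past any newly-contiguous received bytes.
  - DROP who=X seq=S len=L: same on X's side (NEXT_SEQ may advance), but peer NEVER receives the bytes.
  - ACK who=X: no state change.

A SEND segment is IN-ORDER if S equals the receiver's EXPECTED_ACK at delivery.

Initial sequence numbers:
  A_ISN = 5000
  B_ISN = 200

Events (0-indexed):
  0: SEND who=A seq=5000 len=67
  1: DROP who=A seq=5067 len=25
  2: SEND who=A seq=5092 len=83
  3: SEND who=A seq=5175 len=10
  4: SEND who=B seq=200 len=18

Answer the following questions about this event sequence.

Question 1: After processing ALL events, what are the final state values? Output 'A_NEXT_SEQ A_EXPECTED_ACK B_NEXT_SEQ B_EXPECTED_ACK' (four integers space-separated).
Answer: 5185 218 218 5067

Derivation:
After event 0: A_seq=5067 A_ack=200 B_seq=200 B_ack=5067
After event 1: A_seq=5092 A_ack=200 B_seq=200 B_ack=5067
After event 2: A_seq=5175 A_ack=200 B_seq=200 B_ack=5067
After event 3: A_seq=5185 A_ack=200 B_seq=200 B_ack=5067
After event 4: A_seq=5185 A_ack=218 B_seq=218 B_ack=5067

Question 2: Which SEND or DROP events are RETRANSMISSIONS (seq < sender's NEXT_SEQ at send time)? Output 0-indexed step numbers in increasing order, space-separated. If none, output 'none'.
Step 0: SEND seq=5000 -> fresh
Step 1: DROP seq=5067 -> fresh
Step 2: SEND seq=5092 -> fresh
Step 3: SEND seq=5175 -> fresh
Step 4: SEND seq=200 -> fresh

Answer: none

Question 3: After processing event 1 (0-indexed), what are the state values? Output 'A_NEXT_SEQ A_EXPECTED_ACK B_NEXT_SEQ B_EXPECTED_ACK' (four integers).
After event 0: A_seq=5067 A_ack=200 B_seq=200 B_ack=5067
After event 1: A_seq=5092 A_ack=200 B_seq=200 B_ack=5067

5092 200 200 5067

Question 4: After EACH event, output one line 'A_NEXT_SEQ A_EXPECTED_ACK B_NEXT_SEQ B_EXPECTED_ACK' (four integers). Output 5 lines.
5067 200 200 5067
5092 200 200 5067
5175 200 200 5067
5185 200 200 5067
5185 218 218 5067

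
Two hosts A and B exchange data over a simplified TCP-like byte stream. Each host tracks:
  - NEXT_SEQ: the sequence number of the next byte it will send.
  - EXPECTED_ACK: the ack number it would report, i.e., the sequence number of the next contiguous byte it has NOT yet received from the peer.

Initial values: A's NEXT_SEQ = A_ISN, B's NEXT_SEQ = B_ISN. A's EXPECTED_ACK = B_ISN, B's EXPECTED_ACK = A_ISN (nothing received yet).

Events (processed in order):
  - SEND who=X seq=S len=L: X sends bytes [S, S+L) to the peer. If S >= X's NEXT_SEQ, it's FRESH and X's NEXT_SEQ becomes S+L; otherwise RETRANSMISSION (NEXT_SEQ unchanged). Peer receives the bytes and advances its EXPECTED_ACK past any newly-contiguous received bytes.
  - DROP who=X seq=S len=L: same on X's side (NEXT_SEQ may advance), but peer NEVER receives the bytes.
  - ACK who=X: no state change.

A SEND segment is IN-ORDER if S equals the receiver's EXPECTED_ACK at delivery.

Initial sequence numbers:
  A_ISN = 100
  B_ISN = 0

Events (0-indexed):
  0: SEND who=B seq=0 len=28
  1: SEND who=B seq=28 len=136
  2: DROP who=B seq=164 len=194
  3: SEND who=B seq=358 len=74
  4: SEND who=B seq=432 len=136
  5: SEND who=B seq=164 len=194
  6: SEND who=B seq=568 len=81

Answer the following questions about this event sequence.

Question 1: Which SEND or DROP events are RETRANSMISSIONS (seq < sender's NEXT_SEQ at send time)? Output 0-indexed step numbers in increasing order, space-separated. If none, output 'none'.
Step 0: SEND seq=0 -> fresh
Step 1: SEND seq=28 -> fresh
Step 2: DROP seq=164 -> fresh
Step 3: SEND seq=358 -> fresh
Step 4: SEND seq=432 -> fresh
Step 5: SEND seq=164 -> retransmit
Step 6: SEND seq=568 -> fresh

Answer: 5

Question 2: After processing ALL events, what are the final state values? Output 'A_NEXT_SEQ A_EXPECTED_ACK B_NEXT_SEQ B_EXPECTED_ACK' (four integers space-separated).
After event 0: A_seq=100 A_ack=28 B_seq=28 B_ack=100
After event 1: A_seq=100 A_ack=164 B_seq=164 B_ack=100
After event 2: A_seq=100 A_ack=164 B_seq=358 B_ack=100
After event 3: A_seq=100 A_ack=164 B_seq=432 B_ack=100
After event 4: A_seq=100 A_ack=164 B_seq=568 B_ack=100
After event 5: A_seq=100 A_ack=568 B_seq=568 B_ack=100
After event 6: A_seq=100 A_ack=649 B_seq=649 B_ack=100

Answer: 100 649 649 100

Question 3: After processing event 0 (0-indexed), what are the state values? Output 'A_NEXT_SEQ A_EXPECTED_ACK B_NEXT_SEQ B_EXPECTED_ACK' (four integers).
After event 0: A_seq=100 A_ack=28 B_seq=28 B_ack=100

100 28 28 100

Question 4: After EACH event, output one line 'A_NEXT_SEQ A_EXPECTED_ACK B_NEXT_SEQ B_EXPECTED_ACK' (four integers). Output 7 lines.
100 28 28 100
100 164 164 100
100 164 358 100
100 164 432 100
100 164 568 100
100 568 568 100
100 649 649 100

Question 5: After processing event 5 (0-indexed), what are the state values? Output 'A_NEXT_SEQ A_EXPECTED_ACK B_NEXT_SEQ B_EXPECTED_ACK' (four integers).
After event 0: A_seq=100 A_ack=28 B_seq=28 B_ack=100
After event 1: A_seq=100 A_ack=164 B_seq=164 B_ack=100
After event 2: A_seq=100 A_ack=164 B_seq=358 B_ack=100
After event 3: A_seq=100 A_ack=164 B_seq=432 B_ack=100
After event 4: A_seq=100 A_ack=164 B_seq=568 B_ack=100
After event 5: A_seq=100 A_ack=568 B_seq=568 B_ack=100

100 568 568 100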